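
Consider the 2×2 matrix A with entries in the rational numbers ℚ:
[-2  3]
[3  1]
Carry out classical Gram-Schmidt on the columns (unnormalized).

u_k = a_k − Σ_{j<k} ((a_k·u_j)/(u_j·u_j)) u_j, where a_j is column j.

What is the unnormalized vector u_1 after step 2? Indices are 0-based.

u_1 = (33/13, 22/13)

Step 1: u_0 = a_0 = (-2, 3).
Step 2: u_1 = a_1 − (-3/13)·u_0 = (33/13, 22/13).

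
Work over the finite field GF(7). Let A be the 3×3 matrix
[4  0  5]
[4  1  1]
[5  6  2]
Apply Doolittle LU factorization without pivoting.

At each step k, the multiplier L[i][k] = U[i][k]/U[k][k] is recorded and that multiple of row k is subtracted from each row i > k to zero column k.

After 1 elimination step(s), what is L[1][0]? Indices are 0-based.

k=0: U[0][0]=4
  eliminate (1,0): mult=1, new row 1: (0, 1, 3); set L[1][0]=1
  eliminate (2,0): mult=3, new row 2: (0, 6, 1); set L[2][0]=3

L[1][0] = 1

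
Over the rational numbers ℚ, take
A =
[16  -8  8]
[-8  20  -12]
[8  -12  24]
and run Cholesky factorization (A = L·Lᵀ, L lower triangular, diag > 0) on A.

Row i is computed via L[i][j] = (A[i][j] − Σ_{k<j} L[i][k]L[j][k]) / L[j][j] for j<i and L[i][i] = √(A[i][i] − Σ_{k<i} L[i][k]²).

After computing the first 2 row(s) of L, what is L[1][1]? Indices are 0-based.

L[1][1] = 4

Step 1: L[0][0] = √(16) = 4.
  L[1][0] = (-8) / L[0][0] = -2.
Step 2: L[1][1] = √(16) = 4.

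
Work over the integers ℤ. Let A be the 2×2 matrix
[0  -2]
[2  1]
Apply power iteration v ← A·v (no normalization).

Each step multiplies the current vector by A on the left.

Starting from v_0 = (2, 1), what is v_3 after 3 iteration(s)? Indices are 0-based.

v_3 = (-2, -19)

v_0 = (2, 1).
v_1 = A·v_0 = (-2, 5).
v_2 = A·v_1 = (-10, 1).
v_3 = A·v_2 = (-2, -19).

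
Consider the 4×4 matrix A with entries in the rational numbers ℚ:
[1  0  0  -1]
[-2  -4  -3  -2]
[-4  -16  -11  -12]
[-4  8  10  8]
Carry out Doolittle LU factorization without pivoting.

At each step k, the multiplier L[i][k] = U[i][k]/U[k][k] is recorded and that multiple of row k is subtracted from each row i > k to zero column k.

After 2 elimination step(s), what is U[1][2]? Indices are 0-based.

k=0: U[0][0]=1
  eliminate (1,0): mult=-2, new row 1: (0, -4, -3, -4); set L[1][0]=-2
  eliminate (2,0): mult=-4, new row 2: (0, -16, -11, -16); set L[2][0]=-4
  eliminate (3,0): mult=-4, new row 3: (0, 8, 10, 4); set L[3][0]=-4
k=1: U[1][1]=-4
  eliminate (2,1): mult=4, new row 2: (0, 0, 1, 0); set L[2][1]=4
  eliminate (3,1): mult=-2, new row 3: (0, 0, 4, -4); set L[3][1]=-2

U[1][2] = -3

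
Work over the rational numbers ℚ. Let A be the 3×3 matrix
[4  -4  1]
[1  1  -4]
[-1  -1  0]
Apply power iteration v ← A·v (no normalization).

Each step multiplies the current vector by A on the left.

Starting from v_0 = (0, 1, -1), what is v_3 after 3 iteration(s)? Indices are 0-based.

v_3 = (-180, -37, 37)

v_0 = (0, 1, -1).
v_1 = A·v_0 = (-5, 5, -1).
v_2 = A·v_1 = (-41, 4, 0).
v_3 = A·v_2 = (-180, -37, 37).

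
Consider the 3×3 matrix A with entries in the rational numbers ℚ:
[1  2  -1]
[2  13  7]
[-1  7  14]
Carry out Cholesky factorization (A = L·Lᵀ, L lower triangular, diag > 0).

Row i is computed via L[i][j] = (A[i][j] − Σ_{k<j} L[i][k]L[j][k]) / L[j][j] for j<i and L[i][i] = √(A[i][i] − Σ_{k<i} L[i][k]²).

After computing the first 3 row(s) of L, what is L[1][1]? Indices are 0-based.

L[1][1] = 3

Step 1: L[0][0] = √(1) = 1.
  L[1][0] = (2) / L[0][0] = 2.
Step 2: L[1][1] = √(9) = 3.
  L[2][0] = (-1) / L[0][0] = -1.
  L[2][1] = (9) / L[1][1] = 3.
Step 3: L[2][2] = √(4) = 2.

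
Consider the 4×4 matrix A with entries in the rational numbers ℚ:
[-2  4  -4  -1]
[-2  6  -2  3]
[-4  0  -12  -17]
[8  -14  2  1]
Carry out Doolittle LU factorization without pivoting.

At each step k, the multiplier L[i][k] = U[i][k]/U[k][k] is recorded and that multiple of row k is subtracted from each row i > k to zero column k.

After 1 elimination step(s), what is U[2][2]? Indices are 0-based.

[col 0] pivot -2
  R1 -= 1*R0 → (0, 2, 2, 4)  (L[1][0] := 1)
  R2 -= 2*R0 → (0, -8, -4, -15)  (L[2][0] := 2)
  R3 -= -4*R0 → (0, 2, -14, -3)  (L[3][0] := -4)

U[2][2] = -4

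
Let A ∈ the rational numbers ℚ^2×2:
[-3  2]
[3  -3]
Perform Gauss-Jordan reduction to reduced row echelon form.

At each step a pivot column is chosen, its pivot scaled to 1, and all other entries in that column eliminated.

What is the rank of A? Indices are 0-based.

step 1: normalize row 0 (÷-3) = (1, -2/3)
  row 1: subtract 3×row0 = (0, -1)
step 2: normalize row 1 (÷-1) = (0, 1)
  row 0: subtract -2/3×row1 = (1, 0)

rank = 2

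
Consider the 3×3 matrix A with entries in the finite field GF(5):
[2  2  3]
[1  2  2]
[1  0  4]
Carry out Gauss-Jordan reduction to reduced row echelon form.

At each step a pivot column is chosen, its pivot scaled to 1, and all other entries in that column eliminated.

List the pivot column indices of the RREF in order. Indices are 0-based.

step 1: normalize row 0 (÷2) = (1, 1, 4)
  row 1: subtract 1×row0 = (0, 1, 3)
  row 2: subtract 1×row0 = (0, 4, 0)
step 2: normalize row 1 (÷1) = (0, 1, 3)
  row 0: subtract 1×row1 = (1, 0, 1)
  row 2: subtract 4×row1 = (0, 0, 3)
step 3: normalize row 2 (÷3) = (0, 0, 1)
  row 0: subtract 1×row2 = (1, 0, 0)
  row 1: subtract 3×row2 = (0, 1, 0)

pivot columns: 0, 1, 2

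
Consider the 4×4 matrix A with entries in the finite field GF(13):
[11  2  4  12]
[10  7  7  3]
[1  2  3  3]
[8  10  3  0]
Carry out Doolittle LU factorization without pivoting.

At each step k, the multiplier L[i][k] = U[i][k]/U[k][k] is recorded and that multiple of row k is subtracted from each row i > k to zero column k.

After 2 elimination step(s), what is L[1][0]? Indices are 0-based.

L[1][0] = 8

k=0: U[0][0]=11
  eliminate (1,0): mult=8, new row 1: (0, 4, 1, 11); set L[1][0]=8
  eliminate (2,0): mult=6, new row 2: (0, 3, 5, 9); set L[2][0]=6
  eliminate (3,0): mult=9, new row 3: (0, 5, 6, 9); set L[3][0]=9
k=1: U[1][1]=4
  eliminate (2,1): mult=4, new row 2: (0, 0, 1, 4); set L[2][1]=4
  eliminate (3,1): mult=11, new row 3: (0, 0, 8, 5); set L[3][1]=11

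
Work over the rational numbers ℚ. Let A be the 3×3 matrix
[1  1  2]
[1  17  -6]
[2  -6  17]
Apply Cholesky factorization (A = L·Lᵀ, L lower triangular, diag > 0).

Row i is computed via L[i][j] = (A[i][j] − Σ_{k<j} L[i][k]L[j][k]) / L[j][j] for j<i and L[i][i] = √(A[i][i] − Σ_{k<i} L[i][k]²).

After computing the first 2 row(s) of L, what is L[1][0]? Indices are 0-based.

L[1][0] = 1

Step 1: L[0][0] = √(1) = 1.
  L[1][0] = (1) / L[0][0] = 1.
Step 2: L[1][1] = √(16) = 4.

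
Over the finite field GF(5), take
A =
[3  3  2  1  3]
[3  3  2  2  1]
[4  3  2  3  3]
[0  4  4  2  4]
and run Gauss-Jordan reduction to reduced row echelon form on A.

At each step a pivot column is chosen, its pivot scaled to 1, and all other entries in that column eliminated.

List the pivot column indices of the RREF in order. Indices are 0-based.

[1] R0 /= 3  ⇒  (1, 1, 4, 2, 1)
     R1 -= 3·R0  ⇒  (0, 0, 0, 1, 3)
     R2 -= 4·R0  ⇒  (0, 4, 1, 0, 4)
[2] R1 <-> R2
[2] R1 /= 4  ⇒  (0, 1, 4, 0, 1)
     R0 -= 1·R1  ⇒  (1, 0, 0, 2, 0)
     R3 -= 4·R1  ⇒  (0, 0, 3, 2, 0)
[3] R2 <-> R3
[3] R2 /= 3  ⇒  (0, 0, 1, 4, 0)
     R1 -= 4·R2  ⇒  (0, 1, 0, 4, 1)
[4] R3 /= 1  ⇒  (0, 0, 0, 1, 3)
     R0 -= 2·R3  ⇒  (1, 0, 0, 0, 4)
     R1 -= 4·R3  ⇒  (0, 1, 0, 0, 4)
     R2 -= 4·R3  ⇒  (0, 0, 1, 0, 3)

pivot columns: 0, 1, 2, 3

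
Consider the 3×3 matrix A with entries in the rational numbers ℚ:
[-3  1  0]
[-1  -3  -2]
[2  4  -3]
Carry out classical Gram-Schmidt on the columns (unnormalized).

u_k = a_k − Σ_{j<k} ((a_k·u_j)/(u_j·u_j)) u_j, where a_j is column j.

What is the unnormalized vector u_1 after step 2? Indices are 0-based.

u_1 = (19/7, -17/7, 20/7)

Step 1: u_0 = a_0 = (-3, -1, 2).
Step 2: u_1 = a_1 − (4/7)·u_0 = (19/7, -17/7, 20/7).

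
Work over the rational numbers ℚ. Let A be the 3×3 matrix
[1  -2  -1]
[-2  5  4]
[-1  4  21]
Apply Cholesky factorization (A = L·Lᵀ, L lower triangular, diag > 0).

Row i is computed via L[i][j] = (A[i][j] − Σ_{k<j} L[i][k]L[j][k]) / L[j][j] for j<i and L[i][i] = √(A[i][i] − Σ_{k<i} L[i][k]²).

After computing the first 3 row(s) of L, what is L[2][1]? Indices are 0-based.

Step 1: L[0][0] = √(1) = 1.
  L[1][0] = (-2) / L[0][0] = -2.
Step 2: L[1][1] = √(1) = 1.
  L[2][0] = (-1) / L[0][0] = -1.
  L[2][1] = (2) / L[1][1] = 2.
Step 3: L[2][2] = √(16) = 4.

L[2][1] = 2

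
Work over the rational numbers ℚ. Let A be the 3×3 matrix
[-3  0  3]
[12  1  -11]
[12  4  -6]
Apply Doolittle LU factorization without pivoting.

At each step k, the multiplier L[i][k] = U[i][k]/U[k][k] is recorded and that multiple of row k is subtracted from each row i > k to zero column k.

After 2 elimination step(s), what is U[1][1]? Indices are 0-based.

k=0: U[0][0]=-3
  eliminate (1,0): mult=-4, new row 1: (0, 1, 1); set L[1][0]=-4
  eliminate (2,0): mult=-4, new row 2: (0, 4, 6); set L[2][0]=-4
k=1: U[1][1]=1
  eliminate (2,1): mult=4, new row 2: (0, 0, 2); set L[2][1]=4

U[1][1] = 1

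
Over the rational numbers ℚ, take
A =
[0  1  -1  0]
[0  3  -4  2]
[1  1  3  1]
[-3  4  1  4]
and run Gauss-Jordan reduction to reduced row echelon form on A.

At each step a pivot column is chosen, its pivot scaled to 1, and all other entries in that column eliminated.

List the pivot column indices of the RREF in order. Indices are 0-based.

pivot columns: 0, 1, 2, 3

pivot(0,0): swap R0↔R2
pivot(0,0)=1: scale R0 → (1, 1, 3, 1)
  clear (3,0): R3 −= (-3)R0 → (0, 7, 10, 7)
pivot(1,1)=3: scale R1 → (0, 1, -4/3, 2/3)
  clear (0,1): R0 −= (1)R1 → (1, 0, 13/3, 1/3)
  clear (2,1): R2 −= (1)R1 → (0, 0, 1/3, -2/3)
  clear (3,1): R3 −= (7)R1 → (0, 0, 58/3, 7/3)
pivot(2,2)=1/3: scale R2 → (0, 0, 1, -2)
  clear (0,2): R0 −= (13/3)R2 → (1, 0, 0, 9)
  clear (1,2): R1 −= (-4/3)R2 → (0, 1, 0, -2)
  clear (3,2): R3 −= (58/3)R2 → (0, 0, 0, 41)
pivot(3,3)=41: scale R3 → (0, 0, 0, 1)
  clear (0,3): R0 −= (9)R3 → (1, 0, 0, 0)
  clear (1,3): R1 −= (-2)R3 → (0, 1, 0, 0)
  clear (2,3): R2 −= (-2)R3 → (0, 0, 1, 0)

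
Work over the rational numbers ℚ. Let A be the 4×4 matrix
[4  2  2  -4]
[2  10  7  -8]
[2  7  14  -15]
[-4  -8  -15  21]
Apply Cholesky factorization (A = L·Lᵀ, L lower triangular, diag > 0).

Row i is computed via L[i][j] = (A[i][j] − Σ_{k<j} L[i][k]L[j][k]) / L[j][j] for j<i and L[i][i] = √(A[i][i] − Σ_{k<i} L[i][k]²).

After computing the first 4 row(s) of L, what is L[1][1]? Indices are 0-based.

Step 1: L[0][0] = √(4) = 2.
  L[1][0] = (2) / L[0][0] = 1.
Step 2: L[1][1] = √(9) = 3.
  L[2][0] = (2) / L[0][0] = 1.
  L[2][1] = (6) / L[1][1] = 2.
Step 3: L[2][2] = √(9) = 3.
  L[3][0] = (-4) / L[0][0] = -2.
  L[3][1] = (-6) / L[1][1] = -2.
  L[3][2] = (-9) / L[2][2] = -3.
Step 4: L[3][3] = √(4) = 2.

L[1][1] = 3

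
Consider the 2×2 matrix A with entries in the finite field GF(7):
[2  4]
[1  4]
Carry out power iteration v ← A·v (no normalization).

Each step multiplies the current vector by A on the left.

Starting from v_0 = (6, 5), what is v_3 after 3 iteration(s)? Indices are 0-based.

v_3 = (5, 5)

v_0 = (6, 5).
v_1 = A·v_0 = (4, 5).
v_2 = A·v_1 = (0, 3).
v_3 = A·v_2 = (5, 5).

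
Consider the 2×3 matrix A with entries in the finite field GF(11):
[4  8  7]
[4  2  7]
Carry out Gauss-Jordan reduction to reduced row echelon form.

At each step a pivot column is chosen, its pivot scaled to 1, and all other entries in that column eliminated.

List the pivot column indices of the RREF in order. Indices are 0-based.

pivot(0,0)=4: scale R0 → (1, 2, 10)
  clear (1,0): R1 −= (4)R0 → (0, 5, 0)
pivot(1,1)=5: scale R1 → (0, 1, 0)
  clear (0,1): R0 −= (2)R1 → (1, 0, 10)

pivot columns: 0, 1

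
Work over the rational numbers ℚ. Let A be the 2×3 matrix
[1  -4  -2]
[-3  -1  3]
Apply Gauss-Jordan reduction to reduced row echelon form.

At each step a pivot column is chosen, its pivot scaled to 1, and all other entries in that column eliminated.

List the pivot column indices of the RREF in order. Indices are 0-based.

pivot columns: 0, 1

step 1: normalize row 0 (÷1) = (1, -4, -2)
  row 1: subtract -3×row0 = (0, -13, -3)
step 2: normalize row 1 (÷-13) = (0, 1, 3/13)
  row 0: subtract -4×row1 = (1, 0, -14/13)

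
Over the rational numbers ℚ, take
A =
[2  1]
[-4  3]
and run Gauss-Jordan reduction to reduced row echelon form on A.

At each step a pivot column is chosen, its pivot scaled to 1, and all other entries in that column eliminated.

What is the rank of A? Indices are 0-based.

rank = 2

[1] R0 /= 2  ⇒  (1, 1/2)
     R1 -= -4·R0  ⇒  (0, 5)
[2] R1 /= 5  ⇒  (0, 1)
     R0 -= 1/2·R1  ⇒  (1, 0)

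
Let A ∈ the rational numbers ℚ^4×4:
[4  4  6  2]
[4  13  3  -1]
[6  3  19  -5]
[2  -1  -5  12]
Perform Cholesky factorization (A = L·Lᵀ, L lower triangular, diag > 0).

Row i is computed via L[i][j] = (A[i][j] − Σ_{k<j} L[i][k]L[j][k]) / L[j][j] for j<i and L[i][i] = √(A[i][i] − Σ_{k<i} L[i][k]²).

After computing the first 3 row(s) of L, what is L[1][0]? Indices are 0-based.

Step 1: L[0][0] = √(4) = 2.
  L[1][0] = (4) / L[0][0] = 2.
Step 2: L[1][1] = √(9) = 3.
  L[2][0] = (6) / L[0][0] = 3.
  L[2][1] = (-3) / L[1][1] = -1.
Step 3: L[2][2] = √(9) = 3.

L[1][0] = 2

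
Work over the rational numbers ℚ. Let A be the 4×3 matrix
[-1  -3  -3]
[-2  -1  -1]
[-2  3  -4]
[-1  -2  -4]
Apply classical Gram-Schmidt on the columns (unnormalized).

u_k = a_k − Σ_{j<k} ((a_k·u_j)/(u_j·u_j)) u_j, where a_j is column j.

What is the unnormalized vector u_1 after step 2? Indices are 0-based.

Step 1: u_0 = a_0 = (-1, -2, -2, -1).
Step 2: u_1 = a_1 − (1/10)·u_0 = (-29/10, -4/5, 16/5, -19/10).

u_1 = (-29/10, -4/5, 16/5, -19/10)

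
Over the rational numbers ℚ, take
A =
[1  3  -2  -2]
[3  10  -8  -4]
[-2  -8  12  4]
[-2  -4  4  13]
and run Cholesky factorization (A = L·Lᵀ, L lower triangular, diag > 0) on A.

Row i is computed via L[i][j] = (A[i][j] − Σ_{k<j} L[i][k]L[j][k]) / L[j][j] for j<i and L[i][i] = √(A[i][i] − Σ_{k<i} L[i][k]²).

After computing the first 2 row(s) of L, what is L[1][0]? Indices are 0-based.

L[1][0] = 3

Step 1: L[0][0] = √(1) = 1.
  L[1][0] = (3) / L[0][0] = 3.
Step 2: L[1][1] = √(1) = 1.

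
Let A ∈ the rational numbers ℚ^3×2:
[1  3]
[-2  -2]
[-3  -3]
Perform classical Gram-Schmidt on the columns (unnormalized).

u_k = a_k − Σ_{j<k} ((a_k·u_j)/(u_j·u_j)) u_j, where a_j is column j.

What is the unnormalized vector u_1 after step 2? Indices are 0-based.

Step 1: u_0 = a_0 = (1, -2, -3).
Step 2: u_1 = a_1 − (8/7)·u_0 = (13/7, 2/7, 3/7).

u_1 = (13/7, 2/7, 3/7)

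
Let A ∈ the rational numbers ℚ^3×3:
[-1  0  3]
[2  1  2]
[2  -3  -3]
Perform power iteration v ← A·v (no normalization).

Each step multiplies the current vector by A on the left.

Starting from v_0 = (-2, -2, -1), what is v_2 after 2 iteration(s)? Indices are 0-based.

v_2 = (16, 0, 7)

v_0 = (-2, -2, -1).
v_1 = A·v_0 = (-1, -8, 5).
v_2 = A·v_1 = (16, 0, 7).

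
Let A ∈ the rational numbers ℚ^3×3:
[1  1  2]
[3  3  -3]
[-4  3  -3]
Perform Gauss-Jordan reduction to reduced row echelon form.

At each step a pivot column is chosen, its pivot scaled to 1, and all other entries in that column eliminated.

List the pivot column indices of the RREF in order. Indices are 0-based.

pivot columns: 0, 1, 2

step 1: normalize row 0 (÷1) = (1, 1, 2)
  row 1: subtract 3×row0 = (0, 0, -9)
  row 2: subtract -4×row0 = (0, 7, 5)
step 2: exchange rows 1,2
step 2: normalize row 1 (÷7) = (0, 1, 5/7)
  row 0: subtract 1×row1 = (1, 0, 9/7)
step 3: normalize row 2 (÷-9) = (0, 0, 1)
  row 0: subtract 9/7×row2 = (1, 0, 0)
  row 1: subtract 5/7×row2 = (0, 1, 0)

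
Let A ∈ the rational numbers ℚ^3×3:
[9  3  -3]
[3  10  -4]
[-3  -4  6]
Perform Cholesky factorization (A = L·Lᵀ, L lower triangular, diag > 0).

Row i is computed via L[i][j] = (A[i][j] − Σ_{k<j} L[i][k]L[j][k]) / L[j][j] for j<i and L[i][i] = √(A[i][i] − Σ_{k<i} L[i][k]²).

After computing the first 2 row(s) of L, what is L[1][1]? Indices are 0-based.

Step 1: L[0][0] = √(9) = 3.
  L[1][0] = (3) / L[0][0] = 1.
Step 2: L[1][1] = √(9) = 3.

L[1][1] = 3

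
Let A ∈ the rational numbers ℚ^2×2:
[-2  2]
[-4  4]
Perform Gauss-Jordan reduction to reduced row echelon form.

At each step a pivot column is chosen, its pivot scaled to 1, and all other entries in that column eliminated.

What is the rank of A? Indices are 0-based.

rank = 1

pivot(0,0)=-2: scale R0 → (1, -1)
  clear (1,0): R1 −= (-4)R0 → (0, 0)
col 1: no nonzero at/below row 1; advance.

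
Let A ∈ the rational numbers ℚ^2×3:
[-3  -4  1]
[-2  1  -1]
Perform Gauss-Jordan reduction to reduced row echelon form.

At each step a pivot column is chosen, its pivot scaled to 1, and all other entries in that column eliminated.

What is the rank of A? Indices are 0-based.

[1] R0 /= -3  ⇒  (1, 4/3, -1/3)
     R1 -= -2·R0  ⇒  (0, 11/3, -5/3)
[2] R1 /= 11/3  ⇒  (0, 1, -5/11)
     R0 -= 4/3·R1  ⇒  (1, 0, 3/11)

rank = 2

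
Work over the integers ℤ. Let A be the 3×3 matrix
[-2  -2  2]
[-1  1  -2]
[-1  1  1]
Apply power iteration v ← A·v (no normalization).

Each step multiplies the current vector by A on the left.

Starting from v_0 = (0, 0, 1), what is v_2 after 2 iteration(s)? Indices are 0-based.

v_2 = (2, -6, -3)

v_0 = (0, 0, 1).
v_1 = A·v_0 = (2, -2, 1).
v_2 = A·v_1 = (2, -6, -3).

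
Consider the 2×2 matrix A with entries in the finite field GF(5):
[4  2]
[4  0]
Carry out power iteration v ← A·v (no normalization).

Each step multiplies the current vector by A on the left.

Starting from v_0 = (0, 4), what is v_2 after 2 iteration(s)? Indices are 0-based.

v_2 = (2, 2)

v_0 = (0, 4).
v_1 = A·v_0 = (3, 0).
v_2 = A·v_1 = (2, 2).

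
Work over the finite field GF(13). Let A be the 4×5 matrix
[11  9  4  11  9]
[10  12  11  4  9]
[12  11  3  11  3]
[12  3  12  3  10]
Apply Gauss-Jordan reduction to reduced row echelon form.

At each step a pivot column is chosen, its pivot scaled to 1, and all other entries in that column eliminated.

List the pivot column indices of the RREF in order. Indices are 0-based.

pivot columns: 0, 1, 2, 3

pivot(0,0)=11: scale R0 → (1, 2, 11, 1, 2)
  clear (1,0): R1 −= (10)R0 → (0, 5, 5, 7, 2)
  clear (2,0): R2 −= (12)R0 → (0, 0, 1, 12, 5)
  clear (3,0): R3 −= (12)R0 → (0, 5, 10, 4, 12)
pivot(1,1)=5: scale R1 → (0, 1, 1, 4, 3)
  clear (0,1): R0 −= (2)R1 → (1, 0, 9, 6, 9)
  clear (3,1): R3 −= (5)R1 → (0, 0, 5, 10, 10)
pivot(2,2)=1: scale R2 → (0, 0, 1, 12, 5)
  clear (0,2): R0 −= (9)R2 → (1, 0, 0, 2, 3)
  clear (1,2): R1 −= (1)R2 → (0, 1, 0, 5, 11)
  clear (3,2): R3 −= (5)R2 → (0, 0, 0, 2, 11)
pivot(3,3)=2: scale R3 → (0, 0, 0, 1, 12)
  clear (0,3): R0 −= (2)R3 → (1, 0, 0, 0, 5)
  clear (1,3): R1 −= (5)R3 → (0, 1, 0, 0, 3)
  clear (2,3): R2 −= (12)R3 → (0, 0, 1, 0, 4)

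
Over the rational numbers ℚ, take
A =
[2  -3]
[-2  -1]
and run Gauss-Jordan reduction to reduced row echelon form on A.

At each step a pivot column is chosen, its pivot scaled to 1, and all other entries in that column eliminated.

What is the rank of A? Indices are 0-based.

rank = 2

step 1: normalize row 0 (÷2) = (1, -3/2)
  row 1: subtract -2×row0 = (0, -4)
step 2: normalize row 1 (÷-4) = (0, 1)
  row 0: subtract -3/2×row1 = (1, 0)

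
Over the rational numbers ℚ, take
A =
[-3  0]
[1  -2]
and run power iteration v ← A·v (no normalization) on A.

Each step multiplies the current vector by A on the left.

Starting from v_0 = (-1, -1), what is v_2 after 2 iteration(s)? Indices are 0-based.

v_2 = (-9, 1)

v_0 = (-1, -1).
v_1 = A·v_0 = (3, 1).
v_2 = A·v_1 = (-9, 1).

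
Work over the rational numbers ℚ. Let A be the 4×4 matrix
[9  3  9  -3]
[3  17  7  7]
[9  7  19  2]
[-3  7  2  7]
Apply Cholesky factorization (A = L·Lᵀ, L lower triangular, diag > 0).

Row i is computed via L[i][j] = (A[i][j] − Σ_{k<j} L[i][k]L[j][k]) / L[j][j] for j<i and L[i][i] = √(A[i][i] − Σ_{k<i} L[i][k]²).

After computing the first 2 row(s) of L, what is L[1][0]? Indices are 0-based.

Step 1: L[0][0] = √(9) = 3.
  L[1][0] = (3) / L[0][0] = 1.
Step 2: L[1][1] = √(16) = 4.

L[1][0] = 1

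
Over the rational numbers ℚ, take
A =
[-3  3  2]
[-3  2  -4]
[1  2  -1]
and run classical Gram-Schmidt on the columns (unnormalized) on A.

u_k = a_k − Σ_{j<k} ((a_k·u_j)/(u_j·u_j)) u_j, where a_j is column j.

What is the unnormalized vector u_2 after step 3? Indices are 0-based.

u_2 = (20/7, -45/14, -15/14)

Step 1: u_0 = a_0 = (-3, -3, 1).
Step 2: u_1 = a_1 − (-13/19)·u_0 = (18/19, -1/19, 51/19).
Step 3: u_2 = a_2 − (5/19)·u_0 − (-1/14)·u_1 = (20/7, -45/14, -15/14).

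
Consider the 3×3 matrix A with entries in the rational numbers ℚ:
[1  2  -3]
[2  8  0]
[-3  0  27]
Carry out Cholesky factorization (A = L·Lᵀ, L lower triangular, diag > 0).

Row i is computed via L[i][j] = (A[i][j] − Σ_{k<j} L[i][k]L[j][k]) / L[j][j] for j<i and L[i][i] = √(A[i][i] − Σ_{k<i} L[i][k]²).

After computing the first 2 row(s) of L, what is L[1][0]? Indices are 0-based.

L[1][0] = 2

Step 1: L[0][0] = √(1) = 1.
  L[1][0] = (2) / L[0][0] = 2.
Step 2: L[1][1] = √(4) = 2.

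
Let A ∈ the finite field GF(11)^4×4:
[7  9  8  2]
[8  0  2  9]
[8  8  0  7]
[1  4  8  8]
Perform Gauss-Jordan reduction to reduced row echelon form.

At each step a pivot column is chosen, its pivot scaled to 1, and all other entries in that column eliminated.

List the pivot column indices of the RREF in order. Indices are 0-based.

pivot columns: 0, 1, 2

pivot(0,0)=7: scale R0 → (1, 6, 9, 5)
  clear (1,0): R1 −= (8)R0 → (0, 7, 7, 2)
  clear (2,0): R2 −= (8)R0 → (0, 4, 5, 0)
  clear (3,0): R3 −= (1)R0 → (0, 9, 10, 3)
pivot(1,1)=7: scale R1 → (0, 1, 1, 5)
  clear (0,1): R0 −= (6)R1 → (1, 0, 3, 8)
  clear (2,1): R2 −= (4)R1 → (0, 0, 1, 2)
  clear (3,1): R3 −= (9)R1 → (0, 0, 1, 2)
pivot(2,2)=1: scale R2 → (0, 0, 1, 2)
  clear (0,2): R0 −= (3)R2 → (1, 0, 0, 2)
  clear (1,2): R1 −= (1)R2 → (0, 1, 0, 3)
  clear (3,2): R3 −= (1)R2 → (0, 0, 0, 0)
col 3: no nonzero at/below row 3; advance.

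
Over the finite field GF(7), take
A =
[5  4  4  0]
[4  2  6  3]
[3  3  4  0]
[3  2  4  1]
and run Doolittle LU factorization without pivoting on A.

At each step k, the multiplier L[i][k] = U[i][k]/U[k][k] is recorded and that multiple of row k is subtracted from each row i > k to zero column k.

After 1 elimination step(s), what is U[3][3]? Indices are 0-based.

U[3][3] = 1

[col 0] pivot 5
  R1 -= 5*R0 → (0, 3, 0, 3)  (L[1][0] := 5)
  R2 -= 2*R0 → (0, 2, 3, 0)  (L[2][0] := 2)
  R3 -= 2*R0 → (0, 1, 3, 1)  (L[3][0] := 2)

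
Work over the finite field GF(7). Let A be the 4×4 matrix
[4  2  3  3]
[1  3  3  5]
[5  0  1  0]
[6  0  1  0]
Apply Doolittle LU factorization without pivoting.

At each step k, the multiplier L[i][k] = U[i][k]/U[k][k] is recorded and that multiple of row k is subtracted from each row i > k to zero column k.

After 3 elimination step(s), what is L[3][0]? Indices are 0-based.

L[3][0] = 5

[col 0] pivot 4
  R1 -= 2*R0 → (0, 6, 4, 6)  (L[1][0] := 2)
  R2 -= 3*R0 → (0, 1, 6, 5)  (L[2][0] := 3)
  R3 -= 5*R0 → (0, 4, 0, 6)  (L[3][0] := 5)
[col 1] pivot 6
  R2 -= 6*R1 → (0, 0, 3, 4)  (L[2][1] := 6)
  R3 -= 3*R1 → (0, 0, 2, 2)  (L[3][1] := 3)
[col 2] pivot 3
  R3 -= 3*R2 → (0, 0, 0, 4)  (L[3][2] := 3)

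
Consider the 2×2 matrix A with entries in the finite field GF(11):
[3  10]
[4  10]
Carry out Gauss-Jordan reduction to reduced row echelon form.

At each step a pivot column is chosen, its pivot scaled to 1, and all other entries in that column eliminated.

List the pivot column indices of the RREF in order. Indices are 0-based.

pivot columns: 0, 1

[1] R0 /= 3  ⇒  (1, 7)
     R1 -= 4·R0  ⇒  (0, 4)
[2] R1 /= 4  ⇒  (0, 1)
     R0 -= 7·R1  ⇒  (1, 0)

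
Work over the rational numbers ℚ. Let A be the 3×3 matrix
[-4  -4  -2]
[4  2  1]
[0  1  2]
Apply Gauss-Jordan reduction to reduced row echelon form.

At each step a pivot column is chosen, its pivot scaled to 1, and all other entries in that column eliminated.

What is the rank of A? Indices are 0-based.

pivot(0,0)=-4: scale R0 → (1, 1, 1/2)
  clear (1,0): R1 −= (4)R0 → (0, -2, -1)
pivot(1,1)=-2: scale R1 → (0, 1, 1/2)
  clear (0,1): R0 −= (1)R1 → (1, 0, 0)
  clear (2,1): R2 −= (1)R1 → (0, 0, 3/2)
pivot(2,2)=3/2: scale R2 → (0, 0, 1)
  clear (1,2): R1 −= (1/2)R2 → (0, 1, 0)

rank = 3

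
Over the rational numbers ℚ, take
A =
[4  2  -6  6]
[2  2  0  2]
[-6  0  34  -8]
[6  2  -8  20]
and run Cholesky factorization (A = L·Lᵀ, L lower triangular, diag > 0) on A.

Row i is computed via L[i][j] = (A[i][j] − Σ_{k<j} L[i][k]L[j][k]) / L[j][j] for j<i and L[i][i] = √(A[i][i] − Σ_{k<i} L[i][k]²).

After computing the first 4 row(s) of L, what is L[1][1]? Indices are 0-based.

Step 1: L[0][0] = √(4) = 2.
  L[1][0] = (2) / L[0][0] = 1.
Step 2: L[1][1] = √(1) = 1.
  L[2][0] = (-6) / L[0][0] = -3.
  L[2][1] = (3) / L[1][1] = 3.
Step 3: L[2][2] = √(16) = 4.
  L[3][0] = (6) / L[0][0] = 3.
  L[3][1] = (-1) / L[1][1] = -1.
  L[3][2] = (4) / L[2][2] = 1.
Step 4: L[3][3] = √(9) = 3.

L[1][1] = 1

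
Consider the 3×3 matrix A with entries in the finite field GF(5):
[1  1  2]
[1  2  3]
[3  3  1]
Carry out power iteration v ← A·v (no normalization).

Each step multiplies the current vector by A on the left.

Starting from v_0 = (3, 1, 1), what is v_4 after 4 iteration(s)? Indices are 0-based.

v_4 = (4, 4, 2)

v_0 = (3, 1, 1).
v_1 = A·v_0 = (1, 3, 3).
v_2 = A·v_1 = (0, 1, 0).
v_3 = A·v_2 = (1, 2, 3).
v_4 = A·v_3 = (4, 4, 2).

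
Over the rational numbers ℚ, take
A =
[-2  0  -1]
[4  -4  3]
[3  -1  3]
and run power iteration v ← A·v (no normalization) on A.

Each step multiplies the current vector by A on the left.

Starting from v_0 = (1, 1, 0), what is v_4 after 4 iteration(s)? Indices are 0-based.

v_0 = (1, 1, 0).
v_1 = A·v_0 = (-2, 0, 2).
v_2 = A·v_1 = (2, -2, 0).
v_3 = A·v_2 = (-4, 16, 8).
v_4 = A·v_3 = (0, -56, -4).

v_4 = (0, -56, -4)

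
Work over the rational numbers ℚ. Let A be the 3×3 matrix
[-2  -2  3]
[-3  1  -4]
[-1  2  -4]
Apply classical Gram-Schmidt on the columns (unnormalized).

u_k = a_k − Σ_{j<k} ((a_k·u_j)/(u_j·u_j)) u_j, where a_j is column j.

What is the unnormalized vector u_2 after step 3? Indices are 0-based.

u_2 = (7/25, -42/125, 56/125)

Step 1: u_0 = a_0 = (-2, -3, -1).
Step 2: u_1 = a_1 − (-1/14)·u_0 = (-15/7, 11/14, 27/14).
Step 3: u_2 = a_2 − (5/7)·u_0 − (-242/125)·u_1 = (7/25, -42/125, 56/125).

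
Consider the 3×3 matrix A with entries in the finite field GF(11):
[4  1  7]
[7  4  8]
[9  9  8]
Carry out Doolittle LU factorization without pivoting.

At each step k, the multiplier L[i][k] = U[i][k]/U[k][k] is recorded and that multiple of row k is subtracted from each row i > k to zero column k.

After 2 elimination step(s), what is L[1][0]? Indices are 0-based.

[col 0] pivot 4
  R1 -= 10*R0 → (0, 5, 4)  (L[1][0] := 10)
  R2 -= 5*R0 → (0, 4, 6)  (L[2][0] := 5)
[col 1] pivot 5
  R2 -= 3*R1 → (0, 0, 5)  (L[2][1] := 3)

L[1][0] = 10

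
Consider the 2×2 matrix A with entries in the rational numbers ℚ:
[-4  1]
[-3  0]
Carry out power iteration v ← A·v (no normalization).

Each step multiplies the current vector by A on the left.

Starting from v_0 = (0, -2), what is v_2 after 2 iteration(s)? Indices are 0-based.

v_0 = (0, -2).
v_1 = A·v_0 = (-2, 0).
v_2 = A·v_1 = (8, 6).

v_2 = (8, 6)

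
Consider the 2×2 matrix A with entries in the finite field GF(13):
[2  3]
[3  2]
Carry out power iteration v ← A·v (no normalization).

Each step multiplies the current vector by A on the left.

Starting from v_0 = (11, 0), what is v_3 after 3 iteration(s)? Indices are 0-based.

v_0 = (11, 0).
v_1 = A·v_0 = (9, 7).
v_2 = A·v_1 = (0, 2).
v_3 = A·v_2 = (6, 4).

v_3 = (6, 4)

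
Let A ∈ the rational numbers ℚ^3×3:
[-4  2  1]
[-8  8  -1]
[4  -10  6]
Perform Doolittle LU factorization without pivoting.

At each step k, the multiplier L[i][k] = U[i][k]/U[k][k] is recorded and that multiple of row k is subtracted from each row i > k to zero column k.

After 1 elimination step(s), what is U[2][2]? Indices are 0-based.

U[2][2] = 7

k=0: U[0][0]=-4
  eliminate (1,0): mult=2, new row 1: (0, 4, -3); set L[1][0]=2
  eliminate (2,0): mult=-1, new row 2: (0, -8, 7); set L[2][0]=-1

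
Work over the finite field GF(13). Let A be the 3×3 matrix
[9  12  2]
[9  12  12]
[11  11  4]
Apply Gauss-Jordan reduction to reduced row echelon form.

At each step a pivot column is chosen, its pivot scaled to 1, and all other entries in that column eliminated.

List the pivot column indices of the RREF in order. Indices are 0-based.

pivot columns: 0, 1, 2

pivot(0,0)=9: scale R0 → (1, 10, 6)
  clear (1,0): R1 −= (9)R0 → (0, 0, 10)
  clear (2,0): R2 −= (11)R0 → (0, 5, 3)
pivot(1,1): swap R1↔R2
pivot(1,1)=5: scale R1 → (0, 1, 11)
  clear (0,1): R0 −= (10)R1 → (1, 0, 0)
pivot(2,2)=10: scale R2 → (0, 0, 1)
  clear (1,2): R1 −= (11)R2 → (0, 1, 0)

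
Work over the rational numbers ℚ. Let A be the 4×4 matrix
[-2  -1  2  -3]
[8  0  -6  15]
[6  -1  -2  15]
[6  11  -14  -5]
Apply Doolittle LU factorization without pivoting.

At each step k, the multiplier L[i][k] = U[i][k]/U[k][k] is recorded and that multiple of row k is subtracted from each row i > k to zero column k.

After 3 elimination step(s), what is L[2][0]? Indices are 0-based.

Step 1: pivot at (0,0) is -2.
  row1 ← row1 − (-4)·row0  ⇒  L[1][0]=-4, U row1=(0, -4, 2, 3)
  row2 ← row2 − (-3)·row0  ⇒  L[2][0]=-3, U row2=(0, -4, 4, 6)
  row3 ← row3 − (-3)·row0  ⇒  L[3][0]=-3, U row3=(0, 8, -8, -14)
Step 2: pivot at (1,1) is -4.
  row2 ← row2 − (1)·row1  ⇒  L[2][1]=1, U row2=(0, 0, 2, 3)
  row3 ← row3 − (-2)·row1  ⇒  L[3][1]=-2, U row3=(0, 0, -4, -8)
Step 3: pivot at (2,2) is 2.
  row3 ← row3 − (-2)·row2  ⇒  L[3][2]=-2, U row3=(0, 0, 0, -2)

L[2][0] = -3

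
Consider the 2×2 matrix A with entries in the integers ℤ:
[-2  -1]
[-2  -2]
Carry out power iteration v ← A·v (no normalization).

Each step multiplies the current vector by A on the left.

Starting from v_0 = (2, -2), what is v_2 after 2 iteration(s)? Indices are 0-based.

v_0 = (2, -2).
v_1 = A·v_0 = (-2, 0).
v_2 = A·v_1 = (4, 4).

v_2 = (4, 4)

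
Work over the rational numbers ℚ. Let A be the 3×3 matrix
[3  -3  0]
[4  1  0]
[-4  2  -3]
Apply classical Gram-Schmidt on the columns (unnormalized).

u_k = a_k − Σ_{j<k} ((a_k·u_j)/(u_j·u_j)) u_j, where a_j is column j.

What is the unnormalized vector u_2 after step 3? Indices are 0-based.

u_2 = (-4/3, -2/3, -5/3)

Step 1: u_0 = a_0 = (3, 4, -4).
Step 2: u_1 = a_1 − (-13/41)·u_0 = (-84/41, 93/41, 30/41).
Step 3: u_2 = a_2 − (12/41)·u_0 − (-2/9)·u_1 = (-4/3, -2/3, -5/3).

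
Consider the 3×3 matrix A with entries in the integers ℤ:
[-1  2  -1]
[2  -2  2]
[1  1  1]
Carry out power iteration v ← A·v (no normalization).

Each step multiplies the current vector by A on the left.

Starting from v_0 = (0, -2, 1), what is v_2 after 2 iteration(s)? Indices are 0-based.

v_0 = (0, -2, 1).
v_1 = A·v_0 = (-5, 6, -1).
v_2 = A·v_1 = (18, -24, 0).

v_2 = (18, -24, 0)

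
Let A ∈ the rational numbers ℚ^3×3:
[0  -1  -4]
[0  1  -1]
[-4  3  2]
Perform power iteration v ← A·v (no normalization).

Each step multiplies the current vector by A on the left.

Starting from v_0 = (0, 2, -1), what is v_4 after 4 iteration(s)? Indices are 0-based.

v_0 = (0, 2, -1).
v_1 = A·v_0 = (2, 3, 4).
v_2 = A·v_1 = (-19, -1, 9).
v_3 = A·v_2 = (-35, -10, 91).
v_4 = A·v_3 = (-354, -101, 292).

v_4 = (-354, -101, 292)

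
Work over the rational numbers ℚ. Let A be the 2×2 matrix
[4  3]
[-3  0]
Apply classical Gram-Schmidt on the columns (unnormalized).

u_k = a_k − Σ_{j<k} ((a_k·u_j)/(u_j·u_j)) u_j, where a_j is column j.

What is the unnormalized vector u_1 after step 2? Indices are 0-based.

Step 1: u_0 = a_0 = (4, -3).
Step 2: u_1 = a_1 − (12/25)·u_0 = (27/25, 36/25).

u_1 = (27/25, 36/25)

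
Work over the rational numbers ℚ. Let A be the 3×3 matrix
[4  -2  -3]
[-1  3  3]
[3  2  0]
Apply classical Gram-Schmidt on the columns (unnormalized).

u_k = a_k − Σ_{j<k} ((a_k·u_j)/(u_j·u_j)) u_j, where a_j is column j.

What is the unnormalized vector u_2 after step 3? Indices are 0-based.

u_2 = (33/139, 42/139, -30/139)

Step 1: u_0 = a_0 = (4, -1, 3).
Step 2: u_1 = a_1 − (-5/26)·u_0 = (-16/13, 73/26, 67/26).
Step 3: u_2 = a_2 − (-15/26)·u_0 − (105/139)·u_1 = (33/139, 42/139, -30/139).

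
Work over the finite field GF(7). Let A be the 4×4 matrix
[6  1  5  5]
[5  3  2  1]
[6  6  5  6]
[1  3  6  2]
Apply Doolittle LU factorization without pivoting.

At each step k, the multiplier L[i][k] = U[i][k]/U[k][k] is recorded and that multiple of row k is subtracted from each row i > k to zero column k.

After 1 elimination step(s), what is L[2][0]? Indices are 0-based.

k=0: U[0][0]=6
  eliminate (1,0): mult=2, new row 1: (0, 1, 6, 5); set L[1][0]=2
  eliminate (2,0): mult=1, new row 2: (0, 5, 0, 1); set L[2][0]=1
  eliminate (3,0): mult=6, new row 3: (0, 4, 4, 0); set L[3][0]=6

L[2][0] = 1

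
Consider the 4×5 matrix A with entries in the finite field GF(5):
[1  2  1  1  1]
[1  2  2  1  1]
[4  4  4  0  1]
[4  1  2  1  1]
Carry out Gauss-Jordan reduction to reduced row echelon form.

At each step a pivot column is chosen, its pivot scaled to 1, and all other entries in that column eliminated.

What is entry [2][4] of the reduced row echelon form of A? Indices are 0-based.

[1] R0 /= 1  ⇒  (1, 2, 1, 1, 1)
     R1 -= 1·R0  ⇒  (0, 0, 1, 0, 0)
     R2 -= 4·R0  ⇒  (0, 1, 0, 1, 2)
     R3 -= 4·R0  ⇒  (0, 3, 3, 2, 2)
[2] R1 <-> R2
[2] R1 /= 1  ⇒  (0, 1, 0, 1, 2)
     R0 -= 2·R1  ⇒  (1, 0, 1, 4, 2)
     R3 -= 3·R1  ⇒  (0, 0, 3, 4, 1)
[3] R2 /= 1  ⇒  (0, 0, 1, 0, 0)
     R0 -= 1·R2  ⇒  (1, 0, 0, 4, 2)
     R3 -= 3·R2  ⇒  (0, 0, 0, 4, 1)
[4] R3 /= 4  ⇒  (0, 0, 0, 1, 4)
     R0 -= 4·R3  ⇒  (1, 0, 0, 0, 1)
     R1 -= 1·R3  ⇒  (0, 1, 0, 0, 3)

M[2][4] = 0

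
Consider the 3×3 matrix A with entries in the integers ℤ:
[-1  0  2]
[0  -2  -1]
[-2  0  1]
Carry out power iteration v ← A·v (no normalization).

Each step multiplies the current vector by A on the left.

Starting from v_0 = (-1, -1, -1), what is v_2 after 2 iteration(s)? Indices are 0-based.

v_2 = (3, -7, 3)

v_0 = (-1, -1, -1).
v_1 = A·v_0 = (-1, 3, 1).
v_2 = A·v_1 = (3, -7, 3).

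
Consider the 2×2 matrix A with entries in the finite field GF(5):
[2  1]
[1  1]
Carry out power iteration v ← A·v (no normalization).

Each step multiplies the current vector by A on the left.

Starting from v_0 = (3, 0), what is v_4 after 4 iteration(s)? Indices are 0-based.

v_0 = (3, 0).
v_1 = A·v_0 = (1, 3).
v_2 = A·v_1 = (0, 4).
v_3 = A·v_2 = (4, 4).
v_4 = A·v_3 = (2, 3).

v_4 = (2, 3)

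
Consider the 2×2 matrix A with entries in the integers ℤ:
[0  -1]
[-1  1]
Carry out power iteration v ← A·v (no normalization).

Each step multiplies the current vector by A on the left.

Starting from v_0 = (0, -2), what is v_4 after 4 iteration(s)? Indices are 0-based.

v_4 = (6, -10)

v_0 = (0, -2).
v_1 = A·v_0 = (2, -2).
v_2 = A·v_1 = (2, -4).
v_3 = A·v_2 = (4, -6).
v_4 = A·v_3 = (6, -10).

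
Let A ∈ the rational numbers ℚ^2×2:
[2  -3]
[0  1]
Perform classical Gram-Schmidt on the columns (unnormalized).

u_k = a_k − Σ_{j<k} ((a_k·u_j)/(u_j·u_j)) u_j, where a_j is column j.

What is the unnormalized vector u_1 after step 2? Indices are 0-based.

u_1 = (0, 1)

Step 1: u_0 = a_0 = (2, 0).
Step 2: u_1 = a_1 − (-3/2)·u_0 = (0, 1).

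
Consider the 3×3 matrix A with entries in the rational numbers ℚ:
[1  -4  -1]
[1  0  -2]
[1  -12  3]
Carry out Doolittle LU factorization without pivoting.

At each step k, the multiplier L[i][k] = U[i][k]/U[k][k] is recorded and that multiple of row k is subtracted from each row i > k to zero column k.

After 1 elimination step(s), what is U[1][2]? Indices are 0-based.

[col 0] pivot 1
  R1 -= 1*R0 → (0, 4, -1)  (L[1][0] := 1)
  R2 -= 1*R0 → (0, -8, 4)  (L[2][0] := 1)

U[1][2] = -1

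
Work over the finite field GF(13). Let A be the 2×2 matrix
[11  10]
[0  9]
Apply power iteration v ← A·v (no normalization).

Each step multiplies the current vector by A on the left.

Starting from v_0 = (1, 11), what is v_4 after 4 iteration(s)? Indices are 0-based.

v_0 = (1, 11).
v_1 = A·v_0 = (4, 8).
v_2 = A·v_1 = (7, 7).
v_3 = A·v_2 = (4, 11).
v_4 = A·v_3 = (11, 8).

v_4 = (11, 8)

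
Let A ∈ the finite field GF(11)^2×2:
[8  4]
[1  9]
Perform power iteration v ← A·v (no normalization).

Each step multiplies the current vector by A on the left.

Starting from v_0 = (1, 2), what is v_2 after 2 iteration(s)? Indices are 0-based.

v_0 = (1, 2).
v_1 = A·v_0 = (5, 8).
v_2 = A·v_1 = (6, 0).

v_2 = (6, 0)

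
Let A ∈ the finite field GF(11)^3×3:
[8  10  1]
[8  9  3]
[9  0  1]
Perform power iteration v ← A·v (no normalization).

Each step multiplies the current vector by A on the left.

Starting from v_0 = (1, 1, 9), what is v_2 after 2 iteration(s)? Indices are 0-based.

v_2 = (3, 6, 8)

v_0 = (1, 1, 9).
v_1 = A·v_0 = (5, 0, 7).
v_2 = A·v_1 = (3, 6, 8).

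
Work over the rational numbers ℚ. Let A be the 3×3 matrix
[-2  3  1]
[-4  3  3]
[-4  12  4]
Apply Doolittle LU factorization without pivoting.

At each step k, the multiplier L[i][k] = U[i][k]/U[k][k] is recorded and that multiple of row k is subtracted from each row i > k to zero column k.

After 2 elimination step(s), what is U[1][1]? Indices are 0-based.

k=0: U[0][0]=-2
  eliminate (1,0): mult=2, new row 1: (0, -3, 1); set L[1][0]=2
  eliminate (2,0): mult=2, new row 2: (0, 6, 2); set L[2][0]=2
k=1: U[1][1]=-3
  eliminate (2,1): mult=-2, new row 2: (0, 0, 4); set L[2][1]=-2

U[1][1] = -3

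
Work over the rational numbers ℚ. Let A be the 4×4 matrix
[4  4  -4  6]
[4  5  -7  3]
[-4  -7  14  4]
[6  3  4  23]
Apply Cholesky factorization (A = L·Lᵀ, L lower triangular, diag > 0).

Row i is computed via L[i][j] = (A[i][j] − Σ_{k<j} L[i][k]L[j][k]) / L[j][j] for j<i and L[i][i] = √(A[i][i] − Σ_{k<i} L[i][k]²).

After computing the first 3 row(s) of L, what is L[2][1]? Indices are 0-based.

L[2][1] = -3

Step 1: L[0][0] = √(4) = 2.
  L[1][0] = (4) / L[0][0] = 2.
Step 2: L[1][1] = √(1) = 1.
  L[2][0] = (-4) / L[0][0] = -2.
  L[2][1] = (-3) / L[1][1] = -3.
Step 3: L[2][2] = √(1) = 1.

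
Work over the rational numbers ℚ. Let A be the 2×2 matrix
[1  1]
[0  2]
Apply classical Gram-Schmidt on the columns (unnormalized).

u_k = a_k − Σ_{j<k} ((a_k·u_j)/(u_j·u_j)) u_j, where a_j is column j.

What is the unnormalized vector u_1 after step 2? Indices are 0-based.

u_1 = (0, 2)

Step 1: u_0 = a_0 = (1, 0).
Step 2: u_1 = a_1 − (1)·u_0 = (0, 2).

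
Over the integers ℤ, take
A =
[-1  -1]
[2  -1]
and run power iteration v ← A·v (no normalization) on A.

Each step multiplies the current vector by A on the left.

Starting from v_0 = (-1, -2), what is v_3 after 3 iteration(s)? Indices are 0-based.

v_0 = (-1, -2).
v_1 = A·v_0 = (3, 0).
v_2 = A·v_1 = (-3, 6).
v_3 = A·v_2 = (-3, -12).

v_3 = (-3, -12)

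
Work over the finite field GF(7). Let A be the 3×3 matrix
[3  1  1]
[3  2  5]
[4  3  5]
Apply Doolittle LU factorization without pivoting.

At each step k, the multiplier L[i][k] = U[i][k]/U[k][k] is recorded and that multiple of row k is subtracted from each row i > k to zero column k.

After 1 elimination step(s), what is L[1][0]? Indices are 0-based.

L[1][0] = 1

k=0: U[0][0]=3
  eliminate (1,0): mult=1, new row 1: (0, 1, 4); set L[1][0]=1
  eliminate (2,0): mult=6, new row 2: (0, 4, 6); set L[2][0]=6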